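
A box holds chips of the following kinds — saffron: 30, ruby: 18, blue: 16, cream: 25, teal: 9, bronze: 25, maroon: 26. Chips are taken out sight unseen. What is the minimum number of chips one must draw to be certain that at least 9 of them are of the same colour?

57

An adversary could hand out at most 8 chips per colour: 8 + 8 + 8 + 8 + 8 + 8 + 8 = 56 chips and still no colour has 9.
Pigeonhole: one more chip lands in a colour already at 8, so 57 draws are enough and 56 are not.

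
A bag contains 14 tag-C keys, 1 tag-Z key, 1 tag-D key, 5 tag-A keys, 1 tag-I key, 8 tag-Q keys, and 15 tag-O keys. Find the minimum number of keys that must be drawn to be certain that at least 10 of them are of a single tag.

35

An adversary could hand out at most 9 keys per tag (5 tags run out sooner): 9 + 1 + 1 + 5 + 1 + 8 + 9 = 34 keys and still no tag has 10.
One more key lands in a tag already at 9, so 35 draws are enough and 34 are not.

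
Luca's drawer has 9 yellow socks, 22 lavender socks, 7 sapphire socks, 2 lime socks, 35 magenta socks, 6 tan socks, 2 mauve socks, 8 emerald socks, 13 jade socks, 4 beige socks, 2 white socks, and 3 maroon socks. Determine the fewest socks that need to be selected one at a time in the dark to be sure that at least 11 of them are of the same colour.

By the pigeonhole principle, the 12 colours are the holes; the socks drawn are the pigeons.
To avoid 11 of any one colour, the worst case takes at most 10 of each colour, or every sock of a colour that has fewer than 10.
That gives 9 + 10 + 7 + 2 + 10 + 6 + 2 + 8 + 10 + 4 + 2 + 3 = 73 socks with no colour reaching 11.
The next sock forces some colour to 11, so 73 + 1 = 74.

74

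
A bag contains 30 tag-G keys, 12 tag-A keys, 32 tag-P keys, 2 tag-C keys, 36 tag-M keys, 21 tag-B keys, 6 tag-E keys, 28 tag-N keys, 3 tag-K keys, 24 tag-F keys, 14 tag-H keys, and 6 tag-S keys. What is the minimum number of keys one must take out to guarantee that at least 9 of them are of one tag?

An adversary could hand out at most 8 keys per tag (4 tags run out sooner): 8 + 8 + 8 + 2 + 8 + 8 + 6 + 8 + 3 + 8 + 8 + 6 = 81 keys and still no tag has 9.
By pigeonhole, one more key lands in a tag already at 8, so 82 draws are enough and 81 are not.

82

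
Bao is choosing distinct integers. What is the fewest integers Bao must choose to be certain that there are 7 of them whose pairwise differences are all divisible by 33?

199

Integers whose pairwise differences are multiples of 33 are exactly those sharing a remainder mod 33. The 33 residue classes mod 33 are the pigeonholes.
With 198 integers one could put 6 in each residue class and have no class reach 7.
The 199th integer pushes some class to 7, so 33·6 + 1 = 199.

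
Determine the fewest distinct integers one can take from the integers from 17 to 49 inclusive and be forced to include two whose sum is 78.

24

Two chosen integers sum to 78 exactly when both halves of some pair {x, 78−x} with 29 ≤ x ≤ 78−x ≤ 49 are chosen — 10 such pairs.
The remaining 13 elements (those with no distinct partner in range) can never complete a 78-sum, so the worst case takes all of them and one from each pair: 13 + 10 = 23.
The 24th integer has to be the second member of some pair, so 23 + 1 = 24.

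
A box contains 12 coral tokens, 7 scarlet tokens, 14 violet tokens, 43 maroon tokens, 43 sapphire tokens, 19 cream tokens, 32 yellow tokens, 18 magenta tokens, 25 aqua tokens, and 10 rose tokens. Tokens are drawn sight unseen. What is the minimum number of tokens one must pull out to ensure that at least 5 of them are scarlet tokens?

221

In the worst case for collecting scarlet tokens, every non-scarlet token comes out first.
There are 12 + 14 + 43 + 43 + 19 + 32 + 18 + 25 + 10 = 216 non-scarlet tokens altogether.
After those, each further token must be scarlet, so 216 + 5 = 221 draws guarantee 5 scarlet tokens.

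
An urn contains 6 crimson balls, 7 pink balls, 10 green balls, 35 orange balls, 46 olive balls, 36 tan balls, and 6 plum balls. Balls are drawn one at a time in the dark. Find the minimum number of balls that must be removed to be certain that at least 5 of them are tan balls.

115

In the worst case for collecting tan balls, every non-tan ball comes out first.
There are 6 + 7 + 10 + 35 + 46 + 6 = 110 non-tan balls altogether.
After those, each further ball must be tan, so 110 + 5 = 115 draws guarantee 5 tan balls.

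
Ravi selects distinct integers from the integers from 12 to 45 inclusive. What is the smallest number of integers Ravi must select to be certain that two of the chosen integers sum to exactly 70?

25

Two chosen integers sum to 70 exactly when both halves of some pair {x, 70−x} with 25 ≤ x ≤ 70−x ≤ 45 are chosen — 10 such pairs.
The remaining 14 elements (those with no distinct partner in range) can never complete a 70-sum, so the worst case takes all of them and one from each pair: 14 + 10 = 24.
The 25th integer has to be the second member of some pair, so 24 + 1 = 25.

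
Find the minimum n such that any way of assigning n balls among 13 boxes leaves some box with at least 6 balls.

66

With 65 balls one could put exactly 5 in each of the 13 boxes, and no box would reach 6.
By the pigeonhole principle, one more ball must land in a box that already has 5, giving it 6.
So 13 × 5 + 1 = 66 balls are required.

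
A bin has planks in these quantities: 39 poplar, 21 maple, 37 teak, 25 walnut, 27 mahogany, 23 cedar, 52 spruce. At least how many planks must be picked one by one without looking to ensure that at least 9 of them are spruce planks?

181

In the worst case for collecting spruce planks, every non-spruce plank comes out first.
There are 39 + 21 + 37 + 25 + 27 + 23 = 172 non-spruce planks altogether.
After those, each further plank must be spruce, so 172 + 9 = 181 draws guarantee 9 spruce planks.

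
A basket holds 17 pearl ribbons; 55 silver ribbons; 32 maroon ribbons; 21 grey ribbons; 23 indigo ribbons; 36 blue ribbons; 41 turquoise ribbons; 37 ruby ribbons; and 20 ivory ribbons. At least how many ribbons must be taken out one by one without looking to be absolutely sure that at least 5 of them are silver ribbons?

232

In the worst case for collecting silver ribbons, every non-silver ribbon comes out first.
There are 17 + 32 + 21 + 23 + 36 + 41 + 37 + 20 = 227 non-silver ribbons altogether.
After those, each further ribbon must be silver, so 227 + 5 = 232 draws guarantee 5 silver ribbons.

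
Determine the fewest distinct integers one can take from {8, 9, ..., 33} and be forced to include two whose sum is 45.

Two chosen integers sum to 45 exactly when both halves of some pair {x, 45−x} with 12 ≤ x ≤ 45−x ≤ 33 are chosen — 11 such pairs.
The remaining 4 elements (those with no distinct partner in range) can never complete a 45-sum, so the worst case takes all of them and one from each pair: 4 + 11 = 15.
The 16th integer has to be the second member of some pair, so 15 + 1 = 16.

16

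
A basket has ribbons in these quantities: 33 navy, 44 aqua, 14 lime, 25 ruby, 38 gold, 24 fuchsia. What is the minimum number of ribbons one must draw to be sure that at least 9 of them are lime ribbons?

In the worst case for collecting lime ribbons, every non-lime ribbon comes out first.
There are 33 + 44 + 25 + 38 + 24 = 164 non-lime ribbons altogether.
After those, each further ribbon must be lime, so 164 + 9 = 173 draws guarantee 9 lime ribbons.

173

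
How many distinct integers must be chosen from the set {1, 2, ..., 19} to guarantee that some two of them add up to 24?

13

Two chosen integers sum to 24 exactly when both halves of some pair {x, 24−x} with 5 ≤ x ≤ 24−x ≤ 19 are chosen — 7 such pairs.
The remaining 5 elements (those with no distinct partner in range) can never complete a 24-sum, so the worst case takes all of them and one from each pair: 5 + 7 = 12.
By the pigeonhole principle, the 13th integer has to be the second member of some pair, so 12 + 1 = 13.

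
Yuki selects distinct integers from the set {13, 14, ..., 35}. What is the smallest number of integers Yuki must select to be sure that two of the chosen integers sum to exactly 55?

Two chosen integers sum to 55 exactly when both halves of some pair {x, 55−x} with 20 ≤ x ≤ 55−x ≤ 35 are chosen — 8 such pairs.
The remaining 7 elements (those with no distinct partner in range) can never complete a 55-sum, so the worst case takes all of them and one from each pair: 7 + 8 = 15.
The 16th integer has to be the second member of some pair, so 15 + 1 = 16.

16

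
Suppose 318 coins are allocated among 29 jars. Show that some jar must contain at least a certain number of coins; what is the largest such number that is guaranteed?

11

By the pigeonhole principle, the 29 jars are the holes and the 318 coins are the pigeons.
If every jar held at most 10 coins, the total would be at most 29 × 10 = 290, which is less than 318.
So some jar holds at least ⌈318/29⌉ = 11 coins.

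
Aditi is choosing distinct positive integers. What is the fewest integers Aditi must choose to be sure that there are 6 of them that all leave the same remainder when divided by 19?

96

Pigeonhole: the 19 residue classes mod 19 are the pigeonholes.
With 95 integers one could put 5 in each residue class and have no class reach 6.
The 96th integer pushes some class to 6, so 19·5 + 1 = 96.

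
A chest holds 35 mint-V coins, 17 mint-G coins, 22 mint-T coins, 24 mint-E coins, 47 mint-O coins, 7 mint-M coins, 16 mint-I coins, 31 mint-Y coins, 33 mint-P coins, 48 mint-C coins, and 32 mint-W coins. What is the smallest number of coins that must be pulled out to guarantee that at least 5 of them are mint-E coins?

293

In the worst case for collecting mint-E coins, every non-mint-E coin comes out first.
There are 35 + 17 + 22 + 47 + 7 + 16 + 31 + 33 + 48 + 32 = 288 non-mint-E coins altogether.
After those, each further coin must be mint-E, so 288 + 5 = 293 draws guarantee 5 mint-E coins.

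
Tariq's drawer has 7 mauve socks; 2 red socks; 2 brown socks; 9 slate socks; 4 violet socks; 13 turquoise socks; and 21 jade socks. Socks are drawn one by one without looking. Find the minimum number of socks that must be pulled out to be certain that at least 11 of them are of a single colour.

45

By the pigeonhole principle, put each drawn sock into a box by colour. The largest draw with every box below 11 takes min(count, 10) from each colour; colours with fewer than 10 contribute all they have.
Σ min(cᵢ, 10) = 7 + 2 + 2 + 9 + 4 + 10 + 10 = 44.
Draw number 44 + 1 = 45 must push one box to 11.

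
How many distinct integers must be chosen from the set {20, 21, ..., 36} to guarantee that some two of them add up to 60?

A set avoiding the sum 60 can contain at most one of each pair {x, 60−x}, plus the 5 elements whose complement lies outside the range or equal to its own complement.
The integers 20, …, 30 (11 of them) are such a set: any two sum to at least 20+21 = 41 and at most 29+30 = 59 < 60.
Any 12th integer completes one of the 6 pairs, so 12 choices force a sum of 60.

12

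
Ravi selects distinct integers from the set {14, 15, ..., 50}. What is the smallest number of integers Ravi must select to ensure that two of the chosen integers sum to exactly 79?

27

A set avoiding the sum 79 can contain at most one of each pair {x, 79−x}, plus the 15 elements whose complement lies outside the range.
The integers 14, …, 39 (26 of them) are such a set: any two sum to at least 14+15 = 29 and at most 38+39 = 77 < 79.
Pigeonhole: any 27th integer completes one of the 11 pairs, so 27 choices force a sum of 79.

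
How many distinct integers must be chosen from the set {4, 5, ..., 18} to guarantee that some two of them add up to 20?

Group the elements by complementary pair {x, 20−x}: {4,16}, {5,15}, {6,14}, …, giving 6 two-element pairs, the single value 10 (it cannot pair with itself since the integers are distinct), and 2 integers whose partner 20−x falls outside [4,18].
Pigeonhole: treating each of those 9 groups as a pigeonhole, one can pick one integer per group — 9 integers — with no two summing to 20.
The 10th integer lands in an occupied pair, forcing a sum of 20.

10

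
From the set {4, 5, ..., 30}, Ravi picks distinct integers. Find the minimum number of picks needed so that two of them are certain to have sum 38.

A set avoiding the sum 38 can contain at most one of each pair {x, 38−x}, plus the 5 elements whose complement lies outside the range or equal to its own complement.
The integers 4, …, 19 (16 of them) are such a set: any two sum to at least 4+5 = 9 and at most 18+19 = 37 < 38.
Any 17th integer completes one of the 11 pairs, so 17 choices force a sum of 38.

17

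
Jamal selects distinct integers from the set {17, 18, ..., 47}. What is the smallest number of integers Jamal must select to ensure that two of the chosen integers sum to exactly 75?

22

Group the elements by complementary pair {x, 75−x}: {28,47}, {29,46}, {30,45}, …, giving 10 two-element pairs and 11 integers whose partner 75−x falls outside [17,47].
By the pigeonhole principle, treating each of those 21 groups as a pigeonhole, one can pick one integer per group — 21 integers — with no two summing to 75.
The 22nd integer lands in an occupied pair, forcing a sum of 75.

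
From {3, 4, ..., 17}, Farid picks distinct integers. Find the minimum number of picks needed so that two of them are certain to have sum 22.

Two chosen integers sum to 22 exactly when both halves of some pair {x, 22−x} with 5 ≤ x ≤ 22−x ≤ 17 are chosen — 6 such pairs.
The remaining 3 elements (those with no distinct partner in range) can never complete a 22-sum, so the worst case takes all of them and one from each pair: 3 + 6 = 9.
The 10th integer has to be the second member of some pair, so 9 + 1 = 10.

10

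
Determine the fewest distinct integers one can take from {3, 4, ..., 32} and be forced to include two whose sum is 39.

Group the elements by complementary pair {x, 39−x}: {7,32}, {8,31}, {9,30}, …, giving 13 two-element pairs and 4 integers whose partner 39−x falls outside [3,32].
Treating each of those 17 groups as a pigeonhole, one can pick one integer per group — 17 integers — with no two summing to 39.
The 18th integer lands in an occupied pair, forcing a sum of 39.

18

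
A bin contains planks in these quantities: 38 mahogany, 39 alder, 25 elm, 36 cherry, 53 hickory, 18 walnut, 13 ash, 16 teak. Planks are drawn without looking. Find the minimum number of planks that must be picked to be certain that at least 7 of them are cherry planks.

209

In the worst case for collecting cherry planks, every non-cherry plank comes out first.
There are 38 + 39 + 25 + 53 + 18 + 13 + 16 = 202 non-cherry planks altogether.
After those, each further plank must be cherry, so 202 + 7 = 209 draws guarantee 7 cherry planks.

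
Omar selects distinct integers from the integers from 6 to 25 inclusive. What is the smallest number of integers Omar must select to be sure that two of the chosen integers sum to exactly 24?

15

Two chosen integers sum to 24 exactly when both halves of some pair {x, 24−x} with 6 ≤ x ≤ 24−x ≤ 18 are chosen — 6 such pairs.
The remaining 8 elements (those with no distinct partner in range) can never complete a 24-sum, so the worst case takes all of them and one from each pair: 8 + 6 = 14.
The 15th integer has to be the second member of some pair, so 14 + 1 = 15.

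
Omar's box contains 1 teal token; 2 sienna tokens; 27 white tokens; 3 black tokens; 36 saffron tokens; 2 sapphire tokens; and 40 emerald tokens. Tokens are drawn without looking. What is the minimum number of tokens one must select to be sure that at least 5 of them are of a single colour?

21

An adversary could hand out at most 4 tokens per colour (4 colours run out sooner): 1 + 2 + 4 + 3 + 4 + 2 + 4 = 20 tokens and still no colour has 5.
Pigeonhole: one more token lands in a colour already at 4, so 21 draws are enough and 20 are not.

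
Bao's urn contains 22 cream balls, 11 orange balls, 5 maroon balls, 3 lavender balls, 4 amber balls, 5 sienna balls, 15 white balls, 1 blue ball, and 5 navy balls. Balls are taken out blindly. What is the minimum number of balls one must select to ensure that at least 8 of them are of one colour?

The 9 colours are the holes; the balls drawn are the pigeons.
To avoid 8 of any one colour, the worst case takes at most 7 of each colour, or every ball of a colour that has fewer than 7.
That gives 7 + 7 + 5 + 3 + 4 + 5 + 7 + 1 + 5 = 44 balls with no colour reaching 8.
The next ball forces some colour to 8, so 44 + 1 = 45.

45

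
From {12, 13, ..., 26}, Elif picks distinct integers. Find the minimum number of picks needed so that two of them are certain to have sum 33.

Two chosen integers sum to 33 exactly when both halves of some pair {x, 33−x} with 12 ≤ x ≤ 33−x ≤ 21 are chosen — 5 such pairs.
The remaining 5 elements (those with no distinct partner in range) can never complete a 33-sum, so the worst case takes all of them and one from each pair: 5 + 5 = 10.
Pigeonhole: the 11th integer has to be the second member of some pair, so 10 + 1 = 11.

11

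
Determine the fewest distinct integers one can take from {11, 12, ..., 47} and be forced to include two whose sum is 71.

A set avoiding the sum 71 can contain at most one of each pair {x, 71−x}, plus the 13 elements whose complement lies outside the range.
The integers 11, …, 35 (25 of them) are such a set: any two sum to at least 11+12 = 23 and at most 34+35 = 69 < 71.
By pigeonhole, any 26th integer completes one of the 12 pairs, so 26 choices force a sum of 71.

26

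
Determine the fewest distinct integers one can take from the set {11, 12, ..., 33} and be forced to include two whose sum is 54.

Two chosen integers sum to 54 exactly when both halves of some pair {x, 54−x} with 21 ≤ x ≤ 54−x ≤ 33 are chosen — 6 such pairs.
The remaining 11 elements (those with no distinct partner in range) can never complete a 54-sum, so the worst case takes all of them and one from each pair: 11 + 6 = 17.
By the pigeonhole principle, the 18th integer has to be the second member of some pair, so 17 + 1 = 18.

18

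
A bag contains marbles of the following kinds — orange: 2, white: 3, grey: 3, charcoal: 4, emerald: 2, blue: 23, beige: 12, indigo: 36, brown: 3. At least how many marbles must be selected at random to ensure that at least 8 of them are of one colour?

By pigeonhole, the 9 colours are the holes; the marbles drawn are the pigeons.
To avoid 8 of any one colour, the worst case takes at most 7 of each colour, or every marble of a colour that has fewer than 7.
That gives 2 + 3 + 3 + 4 + 2 + 7 + 7 + 7 + 3 = 38 marbles with no colour reaching 8.
The next marble forces some colour to 8, so 38 + 1 = 39.

39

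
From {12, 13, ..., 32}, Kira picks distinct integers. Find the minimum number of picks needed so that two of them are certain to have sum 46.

13

A set avoiding the sum 46 can contain at most one of each pair {x, 46−x}, plus the 3 elements whose complement lies outside the range or equal to its own complement.
The integers 12, …, 23 (12 of them) are such a set: any two sum to at least 12+13 = 25 and at most 22+23 = 45 < 46.
By the pigeonhole principle, any 13th integer completes one of the 9 pairs, so 13 choices force a sum of 46.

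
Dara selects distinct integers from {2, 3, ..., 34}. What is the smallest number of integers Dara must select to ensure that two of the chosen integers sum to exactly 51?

Group the elements by complementary pair {x, 51−x}: {17,34}, {18,33}, {19,32}, …, giving 9 two-element pairs and 15 integers whose partner 51−x falls outside [2,34].
By pigeonhole, treating each of those 24 groups as a pigeonhole, one can pick one integer per group — 24 integers — with no two summing to 51.
The 25th integer lands in an occupied pair, forcing a sum of 51.

25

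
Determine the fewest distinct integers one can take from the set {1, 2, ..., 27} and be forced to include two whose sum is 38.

20

Two chosen integers sum to 38 exactly when both halves of some pair {x, 38−x} with 11 ≤ x ≤ 38−x ≤ 27 are chosen — 8 such pairs.
The remaining 11 elements (those with no distinct partner in range) can never complete a 38-sum, so the worst case takes all of them and one from each pair: 11 + 8 = 19.
By the pigeonhole principle, the 20th integer has to be the second member of some pair, so 19 + 1 = 20.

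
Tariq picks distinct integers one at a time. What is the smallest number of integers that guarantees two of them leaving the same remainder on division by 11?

The 11 residue classes mod 11 are the pigeonholes.
With 11 integers one could put 1 in each residue class and have no class reach 2.
The 12th integer pushes some class to 2, so 11·1 + 1 = 12.

12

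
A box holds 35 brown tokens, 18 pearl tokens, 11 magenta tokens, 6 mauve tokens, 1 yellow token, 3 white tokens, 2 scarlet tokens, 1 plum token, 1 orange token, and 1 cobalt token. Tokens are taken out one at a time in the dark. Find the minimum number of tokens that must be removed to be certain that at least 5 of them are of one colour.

26

An adversary could hand out at most 4 tokens per colour (6 colours run out sooner): 4 + 4 + 4 + 4 + 1 + 3 + 2 + 1 + 1 + 1 = 25 tokens and still no colour has 5.
By the pigeonhole principle, one more token lands in a colour already at 4, so 26 draws are enough and 25 are not.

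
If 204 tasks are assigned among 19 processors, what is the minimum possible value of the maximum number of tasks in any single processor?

11

By pigeonhole, the 19 processors are the holes and the 204 tasks are the pigeons.
If every processor held at most 10 tasks, the total would be at most 19 × 10 = 190, which is less than 204.
So some processor holds at least ⌈204/19⌉ = 11 tasks.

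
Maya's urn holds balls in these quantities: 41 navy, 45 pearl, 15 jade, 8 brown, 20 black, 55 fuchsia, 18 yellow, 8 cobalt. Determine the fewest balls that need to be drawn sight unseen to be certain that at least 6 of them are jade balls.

In the worst case for collecting jade balls, every non-jade ball comes out first.
There are 41 + 45 + 8 + 20 + 55 + 18 + 8 = 195 non-jade balls altogether.
After those, each further ball must be jade, so 195 + 6 = 201 draws guarantee 6 jade balls.

201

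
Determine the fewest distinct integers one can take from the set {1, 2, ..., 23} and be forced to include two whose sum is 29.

Group the elements by complementary pair {x, 29−x}: {6,23}, {7,22}, {8,21}, …, giving 9 two-element pairs and 5 integers whose partner 29−x falls outside [1,23].
By the pigeonhole principle, treating each of those 14 groups as a pigeonhole, one can pick one integer per group — 14 integers — with no two summing to 29.
The 15th integer lands in an occupied pair, forcing a sum of 29.

15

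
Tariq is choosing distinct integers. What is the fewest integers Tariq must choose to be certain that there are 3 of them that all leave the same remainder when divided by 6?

13

By the pigeonhole principle, the 6 residue classes mod 6 are the pigeonholes.
With 12 integers one could put 2 in each residue class and have no class reach 3.
The 13th integer pushes some class to 3, so 6·2 + 1 = 13.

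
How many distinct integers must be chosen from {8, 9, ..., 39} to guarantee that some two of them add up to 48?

A set avoiding the sum 48 can contain at most one of each pair {x, 48−x}, plus the 2 elements whose complement lies outside the range or equal to its own complement.
The integers 8, …, 24 (17 of them) are such a set: any two sum to at least 8+9 = 17 and at most 23+24 = 47 < 48.
Any 18th integer completes one of the 15 pairs, so 18 choices force a sum of 48.

18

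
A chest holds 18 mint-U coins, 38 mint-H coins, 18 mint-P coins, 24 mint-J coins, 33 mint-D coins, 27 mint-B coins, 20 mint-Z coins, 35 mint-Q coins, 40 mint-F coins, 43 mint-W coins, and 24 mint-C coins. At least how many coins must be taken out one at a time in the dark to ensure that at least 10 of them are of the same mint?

100

By the pigeonhole principle, the 11 mints are the holes; the coins drawn are the pigeons.
To avoid 10 of any one mint, the worst case takes at most 9 of each mint.
That gives 9 + 9 + 9 + 9 + 9 + 9 + 9 + 9 + 9 + 9 + 9 = 99 coins with no mint reaching 10.
The next coin forces some mint to 10, so 99 + 1 = 100.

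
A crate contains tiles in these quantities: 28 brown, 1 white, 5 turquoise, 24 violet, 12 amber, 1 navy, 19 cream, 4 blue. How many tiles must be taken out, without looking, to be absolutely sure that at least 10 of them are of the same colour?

The 8 colours are the holes; the tiles drawn are the pigeons.
To avoid 10 of any one colour, the worst case takes at most 9 of each colour, or every tile of a colour that has fewer than 9.
That gives 9 + 1 + 5 + 9 + 9 + 1 + 9 + 4 = 47 tiles with no colour reaching 10.
The next tile forces some colour to 10, so 47 + 1 = 48.

48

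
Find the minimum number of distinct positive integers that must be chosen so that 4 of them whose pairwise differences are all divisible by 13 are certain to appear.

Integers whose pairwise differences are multiples of 13 are exactly those sharing a remainder mod 13. The 13 residue classes mod 13 are the pigeonholes.
With 39 integers one could put 3 in each residue class and have no class reach 4.
The 40th integer pushes some class to 4, so 13·3 + 1 = 40.

40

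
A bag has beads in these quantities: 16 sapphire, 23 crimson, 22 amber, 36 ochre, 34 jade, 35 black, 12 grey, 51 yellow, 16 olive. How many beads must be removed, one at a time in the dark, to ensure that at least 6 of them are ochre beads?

In the worst case for collecting ochre beads, every non-ochre bead comes out first.
There are 16 + 23 + 22 + 34 + 35 + 12 + 51 + 16 = 209 non-ochre beads altogether.
After those, each further bead must be ochre, so 209 + 6 = 215 draws guarantee 6 ochre beads.

215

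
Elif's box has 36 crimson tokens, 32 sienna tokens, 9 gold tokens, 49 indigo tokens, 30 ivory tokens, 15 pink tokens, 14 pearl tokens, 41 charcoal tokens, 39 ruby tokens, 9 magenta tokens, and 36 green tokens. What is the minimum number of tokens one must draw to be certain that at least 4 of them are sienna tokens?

282

In the worst case for collecting sienna tokens, every non-sienna token comes out first.
There are 36 + 9 + 49 + 30 + 15 + 14 + 41 + 39 + 9 + 36 = 278 non-sienna tokens altogether.
After those, each further token must be sienna, so 278 + 4 = 282 draws guarantee 4 sienna tokens.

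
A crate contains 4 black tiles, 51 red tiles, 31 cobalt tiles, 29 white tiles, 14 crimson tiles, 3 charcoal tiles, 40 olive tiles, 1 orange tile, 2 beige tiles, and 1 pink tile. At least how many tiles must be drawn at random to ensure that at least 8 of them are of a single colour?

An adversary could hand out at most 7 tiles per colour (5 colours run out sooner): 4 + 7 + 7 + 7 + 7 + 3 + 7 + 1 + 2 + 1 = 46 tiles and still no colour has 8.
Pigeonhole: one more tile lands in a colour already at 7, so 47 draws are enough and 46 are not.

47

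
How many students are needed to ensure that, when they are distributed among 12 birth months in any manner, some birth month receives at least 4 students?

37

With 36 students one could put exactly 3 in each of the 12 birth months, and no birth month would reach 4.
Pigeonhole: one more student must land in a birth month that already has 3, giving it 4.
So 12 × 3 + 1 = 37 students are required.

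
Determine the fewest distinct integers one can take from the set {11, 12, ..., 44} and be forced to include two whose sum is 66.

24

Two chosen integers sum to 66 exactly when both halves of some pair {x, 66−x} with 22 ≤ x ≤ 66−x ≤ 44 are chosen — 11 such pairs.
The remaining 12 elements (those with no distinct partner in range) can never complete a 66-sum, so the worst case takes all of them and one from each pair: 12 + 11 = 23.
The 24th integer has to be the second member of some pair, so 23 + 1 = 24.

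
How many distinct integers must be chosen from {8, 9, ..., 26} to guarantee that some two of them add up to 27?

Group the elements by complementary pair {x, 27−x}: {8,19}, {9,18}, {10,17}, …, giving 6 two-element pairs and 7 integers whose partner 27−x falls outside [8,26].
By pigeonhole, treating each of those 13 groups as a pigeonhole, one can pick one integer per group — 13 integers — with no two summing to 27.
The 14th integer lands in an occupied pair, forcing a sum of 27.

14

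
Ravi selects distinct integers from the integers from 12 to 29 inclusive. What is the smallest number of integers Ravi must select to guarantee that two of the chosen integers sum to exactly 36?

Two chosen integers sum to 36 exactly when both halves of some pair {x, 36−x} with 12 ≤ x ≤ 36−x ≤ 24 are chosen — 6 such pairs.
The remaining 6 elements (those with no distinct partner in range) can never complete a 36-sum, so the worst case takes all of them and one from each pair: 6 + 6 = 12.
By the pigeonhole principle, the 13th integer has to be the second member of some pair, so 12 + 1 = 13.

13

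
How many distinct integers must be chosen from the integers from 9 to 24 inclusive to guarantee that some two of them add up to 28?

12

Group the elements by complementary pair {x, 28−x}: {9,19}, {10,18}, {11,17}, …, giving 5 two-element pairs; the single value 14 (it cannot pair with itself since the integers are distinct); and 5 integers whose partner 28−x falls outside [9,24].
By pigeonhole, treating each of those 11 groups as a pigeonhole, one can pick one integer per group — 11 integers — with no two summing to 28.
The 12th integer lands in an occupied pair, forcing a sum of 28.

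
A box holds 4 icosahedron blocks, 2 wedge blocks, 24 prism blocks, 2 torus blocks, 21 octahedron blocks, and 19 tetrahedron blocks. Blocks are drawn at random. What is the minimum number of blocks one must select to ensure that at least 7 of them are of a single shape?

By the pigeonhole principle, put each drawn block into a box by shape. The largest draw with every box below 7 takes min(count, 6) from each shape; shapes with fewer than 6 contribute all they have.
Σ min(cᵢ, 6) = 4 + 2 + 6 + 2 + 6 + 6 = 26.
Draw number 26 + 1 = 27 must push one box to 7.

27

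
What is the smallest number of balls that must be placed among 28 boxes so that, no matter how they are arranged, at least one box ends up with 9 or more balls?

225

With 224 balls one could put exactly 8 in each of the 28 boxes, and no box would reach 9.
By pigeonhole, one more ball must land in a box that already has 8, giving it 9.
So 28 × 8 + 1 = 225 balls are required.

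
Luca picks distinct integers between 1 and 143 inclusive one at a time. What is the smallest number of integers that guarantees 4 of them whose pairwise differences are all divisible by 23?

70

Integers whose pairwise differences are multiples of 23 are exactly those sharing a remainder mod 23. By pigeonhole, the 23 residue classes mod 23 are the pigeonholes.
With 69 integers one could put 3 in each residue class and have no class reach 4.
The 70th integer pushes some class to 4, so 23·3 + 1 = 70.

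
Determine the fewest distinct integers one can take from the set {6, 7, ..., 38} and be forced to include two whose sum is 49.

20

Two chosen integers sum to 49 exactly when both halves of some pair {x, 49−x} with 11 ≤ x ≤ 49−x ≤ 38 are chosen — 14 such pairs.
The remaining 5 elements (those with no distinct partner in range) can never complete a 49-sum, so the worst case takes all of them and one from each pair: 5 + 14 = 19.
By the pigeonhole principle, the 20th integer has to be the second member of some pair, so 19 + 1 = 20.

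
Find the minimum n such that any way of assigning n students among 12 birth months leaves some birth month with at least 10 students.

With 108 students one could put exactly 9 in each of the 12 birth months, and no birth month would reach 10.
One more student must land in a birth month that already has 9, giving it 10.
So 12 × 9 + 1 = 109 students are required.

109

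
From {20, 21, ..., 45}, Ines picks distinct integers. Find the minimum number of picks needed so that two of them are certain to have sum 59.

17

Group the elements by complementary pair {x, 59−x}: {20,39}, {21,38}, {22,37}, …, giving 10 two-element pairs and 6 integers whose partner 59−x falls outside [20,45].
Treating each of those 16 groups as a pigeonhole, one can pick one integer per group — 16 integers — with no two summing to 59.
The 17th integer lands in an occupied pair, forcing a sum of 59.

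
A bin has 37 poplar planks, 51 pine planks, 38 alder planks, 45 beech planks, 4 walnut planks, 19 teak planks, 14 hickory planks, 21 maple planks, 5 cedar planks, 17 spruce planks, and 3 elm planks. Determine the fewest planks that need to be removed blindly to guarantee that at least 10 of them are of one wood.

85

An adversary could hand out at most 9 planks per wood (walnut, cedar, elm run out sooner): 9 + 9 + 9 + 9 + 4 + 9 + 9 + 9 + 5 + 9 + 3 = 84 planks and still no wood has 10.
One more plank lands in a wood already at 9, so 85 draws are enough and 84 are not.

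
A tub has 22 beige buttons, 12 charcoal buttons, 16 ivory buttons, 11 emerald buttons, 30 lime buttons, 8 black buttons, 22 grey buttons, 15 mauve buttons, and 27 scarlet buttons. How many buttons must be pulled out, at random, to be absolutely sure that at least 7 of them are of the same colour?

An adversary could hand out at most 6 buttons per colour: 6 + 6 + 6 + 6 + 6 + 6 + 6 + 6 + 6 = 54 buttons and still no colour has 7.
One more button lands in a colour already at 6, so 55 draws are enough and 54 are not.

55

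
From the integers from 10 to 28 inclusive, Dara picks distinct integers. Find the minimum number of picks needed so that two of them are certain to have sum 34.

13

Group the elements by complementary pair {x, 34−x}: {10,24}, {11,23}, {12,22}, …, giving 7 two-element pairs, the single value 17 (it cannot pair with itself since the integers are distinct), and 4 integers whose partner 34−x falls outside [10,28].
Treating each of those 12 groups as a pigeonhole, one can pick one integer per group — 12 integers — with no two summing to 34.
The 13th integer lands in an occupied pair, forcing a sum of 34.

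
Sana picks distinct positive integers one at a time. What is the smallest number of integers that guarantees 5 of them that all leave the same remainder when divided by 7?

29

By pigeonhole, the 7 residue classes mod 7 are the pigeonholes.
With 28 integers one could put 4 in each residue class and have no class reach 5.
The 29th integer pushes some class to 5, so 7·4 + 1 = 29.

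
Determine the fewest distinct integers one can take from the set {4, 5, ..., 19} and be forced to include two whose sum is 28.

A set avoiding the sum 28 can contain at most one of each pair {x, 28−x}, plus the 6 elements whose complement lies outside the range or equal to its own complement.
The integers 4, …, 14 (11 of them) are such a set: any two sum to at least 4+5 = 9 and at most 13+14 = 27 < 28.
Any 12th integer completes one of the 5 pairs, so 12 choices force a sum of 28.

12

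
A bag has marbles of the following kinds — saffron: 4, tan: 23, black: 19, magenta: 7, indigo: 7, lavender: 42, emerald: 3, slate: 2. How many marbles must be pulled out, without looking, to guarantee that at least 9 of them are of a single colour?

48

By pigeonhole, the 8 colours are the holes; the marbles drawn are the pigeons.
To avoid 9 of any one colour, the worst case takes at most 8 of each colour, or every marble of a colour that has fewer than 8.
That gives 4 + 8 + 8 + 7 + 7 + 8 + 3 + 2 = 47 marbles with no colour reaching 9.
The next marble forces some colour to 9, so 47 + 1 = 48.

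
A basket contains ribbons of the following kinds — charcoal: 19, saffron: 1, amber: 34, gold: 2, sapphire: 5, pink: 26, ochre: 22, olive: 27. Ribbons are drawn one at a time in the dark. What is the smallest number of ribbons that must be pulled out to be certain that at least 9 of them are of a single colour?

49

An adversary could hand out at most 8 ribbons per colour (saffron, gold, sapphire run out sooner): 8 + 1 + 8 + 2 + 5 + 8 + 8 + 8 = 48 ribbons and still no colour has 9.
One more ribbon lands in a colour already at 8, so 49 draws are enough and 48 are not.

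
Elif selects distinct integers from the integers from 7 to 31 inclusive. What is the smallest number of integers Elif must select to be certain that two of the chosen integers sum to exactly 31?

Group the elements by complementary pair {x, 31−x}: {7,24}, {8,23}, {9,22}, …, giving 9 two-element pairs and 7 integers whose partner 31−x falls outside [7,31].
By the pigeonhole principle, treating each of those 16 groups as a pigeonhole, one can pick one integer per group — 16 integers — with no two summing to 31.
The 17th integer lands in an occupied pair, forcing a sum of 31.

17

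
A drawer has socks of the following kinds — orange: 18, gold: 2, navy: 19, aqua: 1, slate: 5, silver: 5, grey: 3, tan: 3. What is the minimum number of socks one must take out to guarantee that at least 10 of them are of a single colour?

An adversary could hand out at most 9 socks per colour (6 colours run out sooner): 9 + 2 + 9 + 1 + 5 + 5 + 3 + 3 = 37 socks and still no colour has 10.
Pigeonhole: one more sock lands in a colour already at 9, so 38 draws are enough and 37 are not.

38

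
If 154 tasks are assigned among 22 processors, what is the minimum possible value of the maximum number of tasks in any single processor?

By the pigeonhole principle, the 22 processors are the holes and the 154 tasks are the pigeons.
If every processor held at most 6 tasks, the total would be at most 22 × 6 = 132, which is less than 154.
So some processor holds at least ⌈154/22⌉ = 7 tasks.

7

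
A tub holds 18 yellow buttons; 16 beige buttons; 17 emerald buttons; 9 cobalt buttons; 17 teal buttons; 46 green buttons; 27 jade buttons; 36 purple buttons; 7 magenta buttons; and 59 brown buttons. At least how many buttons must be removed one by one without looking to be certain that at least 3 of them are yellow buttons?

In the worst case for collecting yellow buttons, every non-yellow button comes out first.
There are 16 + 17 + 9 + 17 + 46 + 27 + 36 + 7 + 59 = 234 non-yellow buttons altogether.
After those, each further button must be yellow, so 234 + 3 = 237 draws guarantee 3 yellow buttons.

237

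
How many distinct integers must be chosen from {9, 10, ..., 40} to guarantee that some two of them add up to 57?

21

A set avoiding the sum 57 can contain at most one of each pair {x, 57−x}, plus the 8 elements whose complement lies outside the range.
The integers 9, …, 28 (20 of them) are such a set: any two sum to at least 9+10 = 19 and at most 27+28 = 55 < 57.
Any 21st integer completes one of the 12 pairs, so 21 choices force a sum of 57.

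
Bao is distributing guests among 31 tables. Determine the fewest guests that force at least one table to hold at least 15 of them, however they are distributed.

With 434 guests one could put exactly 14 in each of the 31 tables, and no table would reach 15.
One more guest must land in a table that already has 14, giving it 15.
So 31 × 14 + 1 = 435 guests are required.

435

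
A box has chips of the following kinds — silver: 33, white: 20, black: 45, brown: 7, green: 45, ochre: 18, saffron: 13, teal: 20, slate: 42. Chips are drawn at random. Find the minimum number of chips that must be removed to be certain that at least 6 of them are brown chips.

In the worst case for collecting brown chips, every non-brown chip comes out first.
There are 33 + 20 + 45 + 45 + 18 + 13 + 20 + 42 = 236 non-brown chips altogether.
After those, each further chip must be brown, so 236 + 6 = 242 draws guarantee 6 brown chips.

242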